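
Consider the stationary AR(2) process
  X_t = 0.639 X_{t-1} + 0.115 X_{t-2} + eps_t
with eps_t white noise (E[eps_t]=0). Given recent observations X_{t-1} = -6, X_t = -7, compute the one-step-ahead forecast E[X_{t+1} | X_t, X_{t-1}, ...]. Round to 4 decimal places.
E[X_{t+1} \mid \mathcal F_t] = -5.1630

For an AR(p) model X_t = c + sum_i phi_i X_{t-i} + eps_t, the
one-step-ahead conditional mean is
  E[X_{t+1} | X_t, ...] = c + sum_i phi_i X_{t+1-i}.
Substitute known values:
  E[X_{t+1} | ...] = (0.639) * (-7) + (0.115) * (-6)
                   = -5.1630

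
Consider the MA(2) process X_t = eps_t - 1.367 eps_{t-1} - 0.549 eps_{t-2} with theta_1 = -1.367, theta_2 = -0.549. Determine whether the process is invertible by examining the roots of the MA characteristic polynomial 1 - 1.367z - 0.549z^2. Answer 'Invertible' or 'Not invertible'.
\text{Not invertible}

The MA(q) characteristic polynomial is P(z) = 1 - 1.367z - 0.549z^2.
Invertibility requires all roots to lie outside the unit circle, i.e. |z| > 1 for every root.
Set 1 + (-1.367) z + (-0.549) z^2 = 0, i.e. a z^2 + b z + c = 0 with a = -0.549, b = -1.367, c = 1.
Discriminant D = b^2 - 4ac = (-1.367)^2 - 4*(-0.549)*1 = 1.868689 - (-2.196) = 4.064689.
D >= 0, so the roots are real: z = (-b +/- sqrt(D)) / (2a) = (1.367 +/- 2.016107) / (-1.098).
  z_1 = (1.367 + 2.016107) / (-1.098) = -3.0812,   |z_1| = 3.0812.
  z_2 = (1.367 - 2.016107) / (-1.098) = 0.5912,   |z_2| = 0.5912.
Moduli of all roots: 3.0812, 0.5912.
All moduli strictly greater than 1? No.
Verdict: Not invertible.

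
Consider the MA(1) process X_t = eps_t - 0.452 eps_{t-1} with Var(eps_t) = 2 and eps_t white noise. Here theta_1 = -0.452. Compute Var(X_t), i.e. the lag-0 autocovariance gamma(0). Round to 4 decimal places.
\gamma(0) = 2.4086

For an MA(q) process X_t = eps_t + sum_i theta_i eps_{t-i} with
Var(eps_t) = sigma^2, the variance is
  gamma(0) = sigma^2 * (1 + sum_i theta_i^2).
  sum_i theta_i^2 = (-0.452)^2 = 0.204304.
  gamma(0) = 2 * (1 + 0.204304) = 2 * 1.204304 = 2.408608, which rounds to 2.4086.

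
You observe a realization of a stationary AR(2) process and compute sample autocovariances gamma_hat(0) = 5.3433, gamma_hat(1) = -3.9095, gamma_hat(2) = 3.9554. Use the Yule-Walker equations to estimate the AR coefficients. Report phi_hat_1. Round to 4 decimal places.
\hat\phi_{1} = -0.4090

The Yule-Walker equations for an AR(p) process read, in matrix form,
  Gamma_p phi = r_p,   with   (Gamma_p)_{ij} = gamma(|i - j|),
                       (r_p)_i = gamma(i),   i,j = 1..p.
Substitute the sample gammas (Toeplitz matrix and right-hand side of size 2):
  Gamma_p = [[5.3433, -3.9095], [-3.9095, 5.3433]]
  r_p     = [-3.9095, 3.9554]
Written out:
  5.3433 phi_1 - 3.9095 phi_2 = -3.9095
  -3.9095 phi_1 + 5.3433 phi_2 = 3.9554
Solve by Cramer's rule:
  det = gamma(0)^2 - gamma(1)^2 = (5.3433)^2 - (-3.9095)^2 = 28.55085489 - 15.28419025 = 13.26666464
  phi_hat_1 = [gamma(1) gamma(0) - gamma(1) gamma(2)] / det = [(-3.9095)(5.3433) - (-3.9095)(3.9554)] / 13.26666464 = -5.42599505 / 13.26666464 = -0.409
  phi_hat_2 = [gamma(0) gamma(2) - gamma(1)^2] / det = [(5.3433)(3.9554) - (-3.9095)^2] / 13.26666464 = 5.85069857 / 13.26666464 = 0.441
So phi_hat = [-0.4090, 0.4410].
Therefore phi_hat_1 = -0.4090.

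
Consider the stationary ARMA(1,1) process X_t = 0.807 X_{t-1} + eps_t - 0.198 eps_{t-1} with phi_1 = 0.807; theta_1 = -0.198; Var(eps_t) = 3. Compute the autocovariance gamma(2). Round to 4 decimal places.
\gamma(2) = 3.5521

Multiply the model equation by X_{t-k} and take expectations. With theta_0 = psi_0 = 1 and psi_j the MA(infinity) weights, this gives
  gamma(k) - sum_i phi_i gamma(k-i) = c_k,
  c_k = sigma^2 * sum_{j=k..q} theta_j psi_{j-k}   (c_k = 0 for k > q),
using gamma(-m) = gamma(m).
psi-weights needed (psi_j = theta_j + sum_i phi_i psi_{j-i}):
  psi_1 = theta_1 + phi_1 = -0.198 + (0.807) = 0.609
Right-hand sides:
  c_0 = sigma^2 (1 + theta_1 psi_1) = 3 * (1 + (-0.198)(0.609)) = 3 * 0.879418 = 2.638254
  c_1 = sigma^2 theta_1 = 3 * (-0.198) = -0.594
  c_2 = 0
Equations for k = 0 and k = 1 (AR order 1):
  gamma(0) = phi_1 gamma(1) + c_0
  gamma(1) = phi_1 gamma(0) + c_1
Substituting the second into the first: gamma(0) (1 - phi_1^2) = c_0 + phi_1 c_1, so
  gamma(0) = (c_0 + phi_1 c_1) / (1 - phi_1^2) = (2.638254 + (0.807)(-0.594)) / (1 - (0.807)^2) = 2.158896 / 0.348751 = 6.190365.
  gamma(1) = phi_1 gamma(0) + c_1 = (0.807)(6.190365) + (-0.594) = 4.401625.
For k = 2 (> q): gamma(2) = phi_1 gamma(1) = (0.807)(4.401625) = 3.552111.
Therefore gamma(2) = 3.5521 (to 4 decimal places).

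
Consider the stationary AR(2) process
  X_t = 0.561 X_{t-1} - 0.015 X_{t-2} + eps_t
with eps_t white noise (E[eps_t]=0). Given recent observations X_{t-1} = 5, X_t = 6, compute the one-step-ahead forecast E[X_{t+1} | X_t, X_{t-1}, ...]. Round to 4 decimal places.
E[X_{t+1} \mid \mathcal F_t] = 3.2910

For an AR(p) model X_t = c + sum_i phi_i X_{t-i} + eps_t, the
one-step-ahead conditional mean is
  E[X_{t+1} | X_t, ...] = c + sum_i phi_i X_{t+1-i}.
Substitute known values:
  E[X_{t+1} | ...] = (0.561) * (6) + (-0.015) * (5)
                   = 3.2910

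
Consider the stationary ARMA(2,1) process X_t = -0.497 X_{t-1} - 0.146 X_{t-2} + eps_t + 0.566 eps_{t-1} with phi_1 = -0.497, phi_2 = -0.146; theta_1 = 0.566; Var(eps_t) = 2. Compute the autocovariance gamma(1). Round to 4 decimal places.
\gamma(1) = 0.0824

Multiply the model equation by X_{t-k} and take expectations. With theta_0 = psi_0 = 1 and psi_j the MA(infinity) weights, this gives
  gamma(k) - sum_i phi_i gamma(k-i) = c_k,
  c_k = sigma^2 * sum_{j=k..q} theta_j psi_{j-k}   (c_k = 0 for k > q),
using gamma(-m) = gamma(m).
psi-weights needed (psi_j = theta_j + sum_i phi_i psi_{j-i}):
  psi_1 = theta_1 + phi_1 = 0.566 + (-0.497) = 0.069
Right-hand sides:
  c_0 = sigma^2 (1 + theta_1 psi_1) = 2 * (1 + (0.566)(0.069)) = 2 * 1.039054 = 2.078108
  c_1 = sigma^2 theta_1 = 2 * (0.566) = 1.132
  c_2 = 0
Equations for k = 0, 1, 2 (AR order 2, c_2 = 0):
  (E0) gamma(0) = phi_1 gamma(1) + phi_2 gamma(2) + c_0
  (E1) gamma(1) = phi_1 gamma(0) + phi_2 gamma(1) + c_1
  (E2) gamma(2) = phi_1 gamma(1) + phi_2 gamma(0)
From (E1): gamma(1) = A gamma(0) + B with
  A = phi_1 / (1 - phi_2) = -0.497 / 1.146 = -0.433682,   B = c_1 / (1 - phi_2) = 1.132 / 1.146 = 0.987784.
Insert (E2) into (E0): gamma(0) (1 - phi_2^2) = phi_1 (1 + phi_2) gamma(1) + c_0.
  phi_1 (1 + phi_2) = (-0.497)(0.854) = -0.424438,   1 - phi_2^2 = 0.978684.
Replace gamma(1) by A gamma(0) + B and collect gamma(0):
  gamma(0) [0.978684 - (-0.424438)(-0.433682)] = (-0.424438)(0.987784) + 2.078108
  gamma(0) * 0.794613 = 1.658855
  gamma(0) = 1.658855 / 0.794613 = 2.087627.
  gamma(1) = A gamma(0) + B = (-0.433682)(2.087627) + (0.987784) = 0.082416.
Therefore gamma(1) = 0.0824 (to 4 decimal places).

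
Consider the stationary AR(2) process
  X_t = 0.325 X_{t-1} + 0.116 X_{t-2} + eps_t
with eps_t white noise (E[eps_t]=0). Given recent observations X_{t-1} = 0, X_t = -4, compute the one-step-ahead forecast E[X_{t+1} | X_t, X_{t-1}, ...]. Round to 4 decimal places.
E[X_{t+1} \mid \mathcal F_t] = -1.3000

For an AR(p) model X_t = c + sum_i phi_i X_{t-i} + eps_t, the
one-step-ahead conditional mean is
  E[X_{t+1} | X_t, ...] = c + sum_i phi_i X_{t+1-i}.
Substitute known values:
  E[X_{t+1} | ...] = (0.325) * (-4) + (0.116) * (0)
                   = -1.3000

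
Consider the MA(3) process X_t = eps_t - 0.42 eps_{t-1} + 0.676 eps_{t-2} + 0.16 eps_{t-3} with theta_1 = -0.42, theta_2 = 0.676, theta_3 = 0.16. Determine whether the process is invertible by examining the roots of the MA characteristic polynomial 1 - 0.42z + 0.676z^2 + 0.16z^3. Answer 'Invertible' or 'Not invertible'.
\text{Invertible}

The MA(q) characteristic polynomial is P(z) = 1 - 0.42z + 0.676z^2 + 0.16z^3.
Invertibility requires all roots to lie outside the unit circle, i.e. |z| > 1 for every root.
Degree 3: look for a simple real root z0 first, then factor out (1 - z/z0) and solve the remaining quadratic.
Testing z0 = -5: P(-5) = 1 + (-0.42)(-5) + (0.676)(-5)^2 + (0.16)(-5)^3
  = 1 + (2.1) + (16.9) + (-20) = 0.  So z_0 = -5 is a root, |z_0| = 5.
Divide out the factor (1 + 0.2 z) = (1 - z/z0) (since 1/z0 = -0.2):
  P(z) = (1 + 0.2 z)(1 + (-0.62) z + (0.8) z^2)
  [check: z-coef -0.62 - (-0.2) = -0.42; z^2-coef 0.8 - (-0.2)(-0.62) = 0.676; z^3-coef -(-0.2)(0.8) = 0.16.]
Remaining roots from the quadratic factor 1 + (-0.62) z + (0.8) z^2:
  Set 1 + (-0.62) z + (0.8) z^2 = 0, i.e. a z^2 + b z + c = 0 with a = 0.8, b = -0.62, c = 1.
  Discriminant D = b^2 - 4ac = (-0.62)^2 - 4*(0.8)*1 = 0.3844 - (3.2) = -2.8156.
  D < 0, so the roots are the complex-conjugate pair z = (-b +/- i sqrt(-D)) / (2a) = 0.3875 +/- 1.0487i.
  For a conjugate pair |z|^2 = z * conj(z) = (product of roots) = c/a = 1/(0.8) = 1.25, so |z| = sqrt(1.25) = 1.118 for both roots.
Moduli of all roots: 5.0000, 1.1180, 1.1180.
All moduli strictly greater than 1? Yes.
Verdict: Invertible.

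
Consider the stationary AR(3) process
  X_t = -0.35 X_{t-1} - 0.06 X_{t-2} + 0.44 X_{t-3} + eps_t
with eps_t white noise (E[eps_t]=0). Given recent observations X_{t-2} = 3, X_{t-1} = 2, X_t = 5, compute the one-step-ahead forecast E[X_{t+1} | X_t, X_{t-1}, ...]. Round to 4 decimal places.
E[X_{t+1} \mid \mathcal F_t] = -0.5500

For an AR(p) model X_t = c + sum_i phi_i X_{t-i} + eps_t, the
one-step-ahead conditional mean is
  E[X_{t+1} | X_t, ...] = c + sum_i phi_i X_{t+1-i}.
Substitute known values:
  E[X_{t+1} | ...] = (-0.35) * (5) + (-0.06) * (2) + (0.44) * (3)
                   = -0.5500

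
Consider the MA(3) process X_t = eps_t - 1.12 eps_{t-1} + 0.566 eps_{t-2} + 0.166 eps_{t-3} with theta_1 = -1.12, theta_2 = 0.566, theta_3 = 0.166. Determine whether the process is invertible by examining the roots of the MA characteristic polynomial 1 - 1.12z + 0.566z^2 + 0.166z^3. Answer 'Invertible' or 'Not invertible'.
\text{Invertible}

The MA(q) characteristic polynomial is P(z) = 1 - 1.12z + 0.566z^2 + 0.166z^3.
Invertibility requires all roots to lie outside the unit circle, i.e. |z| > 1 for every root.
Degree 3: look for a simple real root z0 first, then factor out (1 - z/z0) and solve the remaining quadratic.
Testing z0 = -5: P(-5) = 1 + (-1.12)(-5) + (0.566)(-5)^2 + (0.166)(-5)^3
  = 1 + (5.6) + (14.15) + (-20.75) = 0.  So z_0 = -5 is a root, |z_0| = 5.
Divide out the factor (1 + 0.2 z) = (1 - z/z0) (since 1/z0 = -0.2):
  P(z) = (1 + 0.2 z)(1 + (-1.32) z + (0.83) z^2)
  [check: z-coef -1.32 - (-0.2) = -1.12; z^2-coef 0.83 - (-0.2)(-1.32) = 0.566; z^3-coef -(-0.2)(0.83) = 0.166.]
Remaining roots from the quadratic factor 1 + (-1.32) z + (0.83) z^2:
  Set 1 + (-1.32) z + (0.83) z^2 = 0, i.e. a z^2 + b z + c = 0 with a = 0.83, b = -1.32, c = 1.
  Discriminant D = b^2 - 4ac = (-1.32)^2 - 4*(0.83)*1 = 1.7424 - (3.32) = -1.5776.
  D < 0, so the roots are the complex-conjugate pair z = (-b +/- i sqrt(-D)) / (2a) = 0.7952 +/- 0.7566i.
  For a conjugate pair |z|^2 = z * conj(z) = (product of roots) = c/a = 1/(0.83) = 1.204819, so |z| = sqrt(1.204819) = 1.0976 for both roots.
Moduli of all roots: 5.0000, 1.0976, 1.0976.
All moduli strictly greater than 1? Yes.
Verdict: Invertible.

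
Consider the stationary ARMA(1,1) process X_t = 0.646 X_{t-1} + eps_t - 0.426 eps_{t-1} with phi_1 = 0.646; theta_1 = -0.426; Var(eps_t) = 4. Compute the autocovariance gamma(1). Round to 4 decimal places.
\gamma(1) = 1.0946

Multiply the model equation by X_{t-k} and take expectations. With theta_0 = psi_0 = 1 and psi_j the MA(infinity) weights, this gives
  gamma(k) - sum_i phi_i gamma(k-i) = c_k,
  c_k = sigma^2 * sum_{j=k..q} theta_j psi_{j-k}   (c_k = 0 for k > q),
using gamma(-m) = gamma(m).
psi-weights needed (psi_j = theta_j + sum_i phi_i psi_{j-i}):
  psi_1 = theta_1 + phi_1 = -0.426 + (0.646) = 0.22
Right-hand sides:
  c_0 = sigma^2 (1 + theta_1 psi_1) = 4 * (1 + (-0.426)(0.22)) = 4 * 0.90628 = 3.62512
  c_1 = sigma^2 theta_1 = 4 * (-0.426) = -1.704
  c_2 = 0
Equations for k = 0 and k = 1 (AR order 1):
  gamma(0) = phi_1 gamma(1) + c_0
  gamma(1) = phi_1 gamma(0) + c_1
Substituting the second into the first: gamma(0) (1 - phi_1^2) = c_0 + phi_1 c_1, so
  gamma(0) = (c_0 + phi_1 c_1) / (1 - phi_1^2) = (3.62512 + (0.646)(-1.704)) / (1 - (0.646)^2) = 2.524336 / 0.582684 = 4.332256.
  gamma(1) = phi_1 gamma(0) + c_1 = (0.646)(4.332256) + (-1.704) = 1.094637.
Therefore gamma(1) = 1.0946 (to 4 decimal places).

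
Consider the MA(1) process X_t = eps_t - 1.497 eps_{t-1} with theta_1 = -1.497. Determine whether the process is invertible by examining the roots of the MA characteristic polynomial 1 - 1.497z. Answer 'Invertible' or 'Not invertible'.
\text{Not invertible}

The MA(q) characteristic polynomial is P(z) = 1 - 1.497z.
Invertibility requires all roots to lie outside the unit circle, i.e. |z| > 1 for every root.
This is linear in z: 1 + (-1.497) z = 0  =>  z = -1/(-1.497) = 0.668003,  |z| = 0.668003.
Moduli of all roots: 0.6680.
All moduli strictly greater than 1? No.
Verdict: Not invertible.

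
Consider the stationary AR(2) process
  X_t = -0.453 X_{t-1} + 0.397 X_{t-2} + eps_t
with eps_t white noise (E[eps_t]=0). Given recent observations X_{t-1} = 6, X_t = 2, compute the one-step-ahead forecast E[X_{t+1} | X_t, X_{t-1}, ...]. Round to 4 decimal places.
E[X_{t+1} \mid \mathcal F_t] = 1.4760

For an AR(p) model X_t = c + sum_i phi_i X_{t-i} + eps_t, the
one-step-ahead conditional mean is
  E[X_{t+1} | X_t, ...] = c + sum_i phi_i X_{t+1-i}.
Substitute known values:
  E[X_{t+1} | ...] = (-0.453) * (2) + (0.397) * (6)
                   = 1.4760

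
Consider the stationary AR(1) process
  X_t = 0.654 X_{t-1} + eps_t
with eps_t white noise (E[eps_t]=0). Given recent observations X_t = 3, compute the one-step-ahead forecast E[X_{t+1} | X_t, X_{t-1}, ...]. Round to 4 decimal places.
E[X_{t+1} \mid \mathcal F_t] = 1.9620

For an AR(p) model X_t = c + sum_i phi_i X_{t-i} + eps_t, the
one-step-ahead conditional mean is
  E[X_{t+1} | X_t, ...] = c + sum_i phi_i X_{t+1-i}.
Substitute known values:
  E[X_{t+1} | ...] = (0.654) * (3)
                   = 1.9620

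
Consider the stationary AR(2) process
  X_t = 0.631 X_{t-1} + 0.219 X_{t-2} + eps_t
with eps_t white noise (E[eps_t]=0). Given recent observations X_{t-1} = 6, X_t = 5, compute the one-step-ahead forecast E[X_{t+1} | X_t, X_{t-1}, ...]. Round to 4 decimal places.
E[X_{t+1} \mid \mathcal F_t] = 4.4690

For an AR(p) model X_t = c + sum_i phi_i X_{t-i} + eps_t, the
one-step-ahead conditional mean is
  E[X_{t+1} | X_t, ...] = c + sum_i phi_i X_{t+1-i}.
Substitute known values:
  E[X_{t+1} | ...] = (0.631) * (5) + (0.219) * (6)
                   = 4.4690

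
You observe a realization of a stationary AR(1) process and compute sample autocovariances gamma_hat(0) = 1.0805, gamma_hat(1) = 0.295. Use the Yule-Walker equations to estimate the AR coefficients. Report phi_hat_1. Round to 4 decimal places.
\hat\phi_{1} = 0.2730

The Yule-Walker equations for an AR(p) process read, in matrix form,
  Gamma_p phi = r_p,   with   (Gamma_p)_{ij} = gamma(|i - j|),
                       (r_p)_i = gamma(i),   i,j = 1..p.
Substitute the sample gammas (Toeplitz matrix and right-hand side of size 1):
  Gamma_p = [[1.0805]]
  r_p     = [0.295]
With p = 1 this is the single equation gamma(0) phi_1 = gamma(1):
  phi_hat_1 = gamma(1) / gamma(0) = 0.295 / 1.0805 = 0.2730.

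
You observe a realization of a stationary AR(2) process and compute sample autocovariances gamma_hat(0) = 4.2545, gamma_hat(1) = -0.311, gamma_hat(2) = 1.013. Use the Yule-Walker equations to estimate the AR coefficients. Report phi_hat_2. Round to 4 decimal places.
\hat\phi_{2} = 0.2340

The Yule-Walker equations for an AR(p) process read, in matrix form,
  Gamma_p phi = r_p,   with   (Gamma_p)_{ij} = gamma(|i - j|),
                       (r_p)_i = gamma(i),   i,j = 1..p.
Substitute the sample gammas (Toeplitz matrix and right-hand side of size 2):
  Gamma_p = [[4.2545, -0.311], [-0.311, 4.2545]]
  r_p     = [-0.311, 1.013]
Written out:
  4.2545 phi_1 - 0.311 phi_2 = -0.311
  -0.311 phi_1 + 4.2545 phi_2 = 1.013
Solve by Cramer's rule:
  det = gamma(0)^2 - gamma(1)^2 = (4.2545)^2 - (-0.311)^2 = 18.10077025 - 0.096721 = 18.00404925
  phi_hat_1 = [gamma(1) gamma(0) - gamma(1) gamma(2)] / det = [(-0.311)(4.2545) - (-0.311)(1.013)] / 18.00404925 = -1.0081065 / 18.00404925 = -0.056
  phi_hat_2 = [gamma(0) gamma(2) - gamma(1)^2] / det = [(4.2545)(1.013) - (-0.311)^2] / 18.00404925 = 4.2130875 / 18.00404925 = 0.234
So phi_hat = [-0.0560, 0.2340].
Therefore phi_hat_2 = 0.2340.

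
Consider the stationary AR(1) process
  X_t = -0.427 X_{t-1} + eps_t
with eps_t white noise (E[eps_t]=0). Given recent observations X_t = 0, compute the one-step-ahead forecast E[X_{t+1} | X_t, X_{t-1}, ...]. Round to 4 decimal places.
E[X_{t+1} \mid \mathcal F_t] = 0.0000

For an AR(p) model X_t = c + sum_i phi_i X_{t-i} + eps_t, the
one-step-ahead conditional mean is
  E[X_{t+1} | X_t, ...] = c + sum_i phi_i X_{t+1-i}.
Substitute known values:
  E[X_{t+1} | ...] = (-0.427) * (0)
                   = 0.0000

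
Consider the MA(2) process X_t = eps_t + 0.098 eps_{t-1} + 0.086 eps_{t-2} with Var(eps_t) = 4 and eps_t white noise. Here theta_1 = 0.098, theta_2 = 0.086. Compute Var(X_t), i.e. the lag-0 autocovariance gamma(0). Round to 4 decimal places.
\gamma(0) = 4.0680

For an MA(q) process X_t = eps_t + sum_i theta_i eps_{t-i} with
Var(eps_t) = sigma^2, the variance is
  gamma(0) = sigma^2 * (1 + sum_i theta_i^2).
  sum_i theta_i^2 = (0.098)^2 + (0.086)^2 = 0.009604 + 0.007396 = 0.017.
  gamma(0) = 4 * (1 + 0.017) = 4 * 1.017 = 4.068, which rounds to 4.0680.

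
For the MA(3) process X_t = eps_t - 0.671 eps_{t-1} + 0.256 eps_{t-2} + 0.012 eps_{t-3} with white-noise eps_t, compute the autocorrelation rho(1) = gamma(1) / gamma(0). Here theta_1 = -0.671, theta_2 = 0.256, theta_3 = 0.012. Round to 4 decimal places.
\rho(1) = -0.5539

For an MA(q) process with theta_0 = 1, the autocovariance is
  gamma(k) = sigma^2 * sum_{i=0..q-k} theta_i * theta_{i+k},
and rho(k) = gamma(k) / gamma(0). Sigma^2 cancels.
  numerator   = (1)*(-0.671) + (-0.671)*(0.256) + (0.256)*(0.012) = -0.839704.
  denominator = (1)^2 + (-0.671)^2 + (0.256)^2 + (0.012)^2 = 1.515921.
  rho(1) = -0.839704 / 1.515921 = -0.5539.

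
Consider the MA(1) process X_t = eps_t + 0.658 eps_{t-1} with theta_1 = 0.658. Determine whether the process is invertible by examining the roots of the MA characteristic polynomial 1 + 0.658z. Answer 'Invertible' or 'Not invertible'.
\text{Invertible}

The MA(q) characteristic polynomial is P(z) = 1 + 0.658z.
Invertibility requires all roots to lie outside the unit circle, i.e. |z| > 1 for every root.
This is linear in z: 1 + (0.658) z = 0  =>  z = -1/(0.658) = -1.519757,  |z| = 1.519757.
Moduli of all roots: 1.5198.
All moduli strictly greater than 1? Yes.
Verdict: Invertible.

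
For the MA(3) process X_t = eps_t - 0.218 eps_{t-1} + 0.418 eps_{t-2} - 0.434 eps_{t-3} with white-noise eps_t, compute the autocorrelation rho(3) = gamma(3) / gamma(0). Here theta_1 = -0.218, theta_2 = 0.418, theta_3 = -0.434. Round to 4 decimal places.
\rho(3) = -0.3077

For an MA(q) process with theta_0 = 1, the autocovariance is
  gamma(k) = sigma^2 * sum_{i=0..q-k} theta_i * theta_{i+k},
and rho(k) = gamma(k) / gamma(0). Sigma^2 cancels.
  numerator   = (1)*(-0.434) = -0.434.
  denominator = (1)^2 + (-0.218)^2 + (0.418)^2 + (-0.434)^2 = 1.410604.
  rho(3) = -0.434 / 1.410604 = -0.3077.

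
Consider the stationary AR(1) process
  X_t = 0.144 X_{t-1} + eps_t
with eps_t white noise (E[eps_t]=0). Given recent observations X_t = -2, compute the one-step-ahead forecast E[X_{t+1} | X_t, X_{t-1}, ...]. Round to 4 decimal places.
E[X_{t+1} \mid \mathcal F_t] = -0.2880

For an AR(p) model X_t = c + sum_i phi_i X_{t-i} + eps_t, the
one-step-ahead conditional mean is
  E[X_{t+1} | X_t, ...] = c + sum_i phi_i X_{t+1-i}.
Substitute known values:
  E[X_{t+1} | ...] = (0.144) * (-2)
                   = -0.2880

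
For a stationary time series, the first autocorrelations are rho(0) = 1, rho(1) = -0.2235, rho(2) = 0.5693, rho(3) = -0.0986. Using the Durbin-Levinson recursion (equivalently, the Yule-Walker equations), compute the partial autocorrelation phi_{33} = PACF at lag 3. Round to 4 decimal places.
\phi_{33} = 0.1220

The PACF at lag k is phi_{kk}, the last component of the solution
to the Yule-Walker system G_k phi = r_k where
  (G_k)_{ij} = rho(|i - j|), (r_k)_i = rho(i), i,j = 1..k.
Equivalently, Durbin-Levinson gives phi_{kk} iteratively:
  phi_{11} = rho(1)
  phi_{kk} = [rho(k) - sum_{j=1..k-1} phi_{k-1,j} rho(k-j)]
            / [1 - sum_{j=1..k-1} phi_{k-1,j} rho(j)],
  phi_{k,j} = phi_{k-1,j} - phi_{kk} phi_{k-1,k-j},  j = 1..k-1.
Step k = 1:
  phi_11 = rho(1) = -0.2235.
Step k = 2:
  phi_22 = [rho(2) - phi_11 rho(1)] / [1 - phi_11 rho(1)] = [0.5693 - (-0.2235)(-0.2235)] / [1 - (-0.2235)(-0.2235)]
         = 0.51934775 / 0.95004775 = 0.546654.
  Update: phi_21 = phi_11 - phi_22 phi_11 = -0.2235 - (0.546654)(-0.2235) = -0.101323.
Step k = 3:
  phi_33 = [rho(3) - phi_21 rho(2) - phi_22 rho(1)] / [1 - phi_21 rho(1) - phi_22 rho(2)]
    numerator   = -0.0986 - (-0.101323)(0.5693) - (0.546654)(-0.2235) = 0.08126029
    denominator = 1 - (-0.101323)(-0.2235) - (0.546654)(0.5693) = 0.66614404
  phi_33 = 0.08126029 / 0.66614404 = 0.122.
Therefore phi_{33} = 0.1220.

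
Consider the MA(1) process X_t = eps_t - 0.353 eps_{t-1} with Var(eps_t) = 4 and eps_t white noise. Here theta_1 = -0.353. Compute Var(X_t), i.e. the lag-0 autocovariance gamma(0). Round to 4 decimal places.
\gamma(0) = 4.4984

For an MA(q) process X_t = eps_t + sum_i theta_i eps_{t-i} with
Var(eps_t) = sigma^2, the variance is
  gamma(0) = sigma^2 * (1 + sum_i theta_i^2).
  sum_i theta_i^2 = (-0.353)^2 = 0.124609.
  gamma(0) = 4 * (1 + 0.124609) = 4 * 1.124609 = 4.498436, which rounds to 4.4984.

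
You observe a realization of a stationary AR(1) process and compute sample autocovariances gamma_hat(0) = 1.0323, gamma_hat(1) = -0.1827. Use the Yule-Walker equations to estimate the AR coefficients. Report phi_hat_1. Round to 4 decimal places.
\hat\phi_{1} = -0.1770

The Yule-Walker equations for an AR(p) process read, in matrix form,
  Gamma_p phi = r_p,   with   (Gamma_p)_{ij} = gamma(|i - j|),
                       (r_p)_i = gamma(i),   i,j = 1..p.
Substitute the sample gammas (Toeplitz matrix and right-hand side of size 1):
  Gamma_p = [[1.0323]]
  r_p     = [-0.1827]
With p = 1 this is the single equation gamma(0) phi_1 = gamma(1):
  phi_hat_1 = gamma(1) / gamma(0) = -0.1827 / 1.0323 = -0.1770.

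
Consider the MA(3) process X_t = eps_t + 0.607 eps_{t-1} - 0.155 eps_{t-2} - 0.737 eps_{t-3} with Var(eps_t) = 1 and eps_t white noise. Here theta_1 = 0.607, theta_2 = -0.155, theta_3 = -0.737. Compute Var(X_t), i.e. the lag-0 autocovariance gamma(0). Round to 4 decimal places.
\gamma(0) = 1.9356

For an MA(q) process X_t = eps_t + sum_i theta_i eps_{t-i} with
Var(eps_t) = sigma^2, the variance is
  gamma(0) = sigma^2 * (1 + sum_i theta_i^2).
  sum_i theta_i^2 = (0.607)^2 + (-0.155)^2 + (-0.737)^2 = 0.368449 + 0.024025 + 0.543169 = 0.935643.
  gamma(0) = 1 * (1 + 0.935643) = 1 * 1.935643 = 1.935643, which rounds to 1.9356.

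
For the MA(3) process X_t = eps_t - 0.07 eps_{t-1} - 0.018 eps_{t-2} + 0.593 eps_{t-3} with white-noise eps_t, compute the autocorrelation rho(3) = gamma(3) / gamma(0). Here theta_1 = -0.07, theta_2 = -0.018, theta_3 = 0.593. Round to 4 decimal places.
\rho(3) = 0.4370

For an MA(q) process with theta_0 = 1, the autocovariance is
  gamma(k) = sigma^2 * sum_{i=0..q-k} theta_i * theta_{i+k},
and rho(k) = gamma(k) / gamma(0). Sigma^2 cancels.
  numerator   = (1)*(0.593) = 0.593.
  denominator = (1)^2 + (-0.07)^2 + (-0.018)^2 + (0.593)^2 = 1.356873.
  rho(3) = 0.593 / 1.356873 = 0.4370.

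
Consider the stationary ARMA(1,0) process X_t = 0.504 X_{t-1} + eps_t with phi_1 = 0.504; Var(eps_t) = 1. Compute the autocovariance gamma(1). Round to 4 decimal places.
\gamma(1) = 0.6756

Multiply the model equation by X_{t-k} and take expectations. With theta_0 = psi_0 = 1 and psi_j the MA(infinity) weights, this gives
  gamma(k) - sum_i phi_i gamma(k-i) = c_k,
  c_k = sigma^2 * sum_{j=k..q} theta_j psi_{j-k}   (c_k = 0 for k > q),
using gamma(-m) = gamma(m).
Pure AR (q = 0): c_0 = sigma^2 = 1, c_k = 0 for k >= 1.
Equations for k = 0 and k = 1 (AR order 1):
  gamma(0) = phi_1 gamma(1) + c_0
  gamma(1) = phi_1 gamma(0) + c_1
Substituting the second into the first: gamma(0) (1 - phi_1^2) = c_0 + phi_1 c_1, so
  gamma(0) = c_0 / (1 - phi_1^2) = 1 / (1 - (0.504)^2) = 1 / 0.745984 = 1.340511.
  gamma(1) = phi_1 gamma(0) = (0.504)(1.340511) = 0.675618.
Therefore gamma(1) = 0.6756 (to 4 decimal places).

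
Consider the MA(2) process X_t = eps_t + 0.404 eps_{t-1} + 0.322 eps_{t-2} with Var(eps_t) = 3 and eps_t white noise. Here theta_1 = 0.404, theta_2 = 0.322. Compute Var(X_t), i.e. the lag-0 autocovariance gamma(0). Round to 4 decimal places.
\gamma(0) = 3.8007

For an MA(q) process X_t = eps_t + sum_i theta_i eps_{t-i} with
Var(eps_t) = sigma^2, the variance is
  gamma(0) = sigma^2 * (1 + sum_i theta_i^2).
  sum_i theta_i^2 = (0.404)^2 + (0.322)^2 = 0.163216 + 0.103684 = 0.2669.
  gamma(0) = 3 * (1 + 0.2669) = 3 * 1.2669 = 3.8007.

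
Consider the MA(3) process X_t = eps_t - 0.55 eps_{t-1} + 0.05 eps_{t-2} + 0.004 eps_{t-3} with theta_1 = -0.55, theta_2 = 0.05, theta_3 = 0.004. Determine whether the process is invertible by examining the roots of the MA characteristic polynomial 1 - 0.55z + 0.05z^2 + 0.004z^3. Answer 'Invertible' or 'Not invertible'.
\text{Invertible}

The MA(q) characteristic polynomial is P(z) = 1 - 0.55z + 0.05z^2 + 0.004z^3.
Invertibility requires all roots to lie outside the unit circle, i.e. |z| > 1 for every root.
Degree 3: look for a simple real root z0 first, then factor out (1 - z/z0) and solve the remaining quadratic.
Testing z0 = 5: P(5) = 1 + (-0.55)(5) + (0.05)(5)^2 + (0.004)(5)^3
  = 1 + (-2.75) + (1.25) + (0.5) = 0.  So z_0 = 5 is a root, |z_0| = 5.
Divide out the factor (1 - 0.2 z) = (1 - z/z0) (since 1/z0 = 0.2):
  P(z) = (1 - 0.2 z)(1 + (-0.35) z + (-0.02) z^2)
  [check: z-coef -0.35 - (0.2) = -0.55; z^2-coef -0.02 - (0.2)(-0.35) = 0.05; z^3-coef -(0.2)(-0.02) = 0.004.]
Remaining roots from the quadratic factor 1 + (-0.35) z + (-0.02) z^2:
  Set 1 + (-0.35) z + (-0.02) z^2 = 0, i.e. a z^2 + b z + c = 0 with a = -0.02, b = -0.35, c = 1.
  Discriminant D = b^2 - 4ac = (-0.35)^2 - 4*(-0.02)*1 = 0.1225 - (-0.08) = 0.2025.
  D >= 0, so the roots are real: z = (-b +/- sqrt(D)) / (2a) = (0.35 +/- 0.45) / (-0.04).
    z_1 = (0.35 + 0.45) / (-0.04) = -20,   |z_1| = 20.
    z_2 = (0.35 - 0.45) / (-0.04) = 2.5,   |z_2| = 2.5.
Moduli of all roots: 5.0000, 20.0000, 2.5000.
All moduli strictly greater than 1? Yes.
Verdict: Invertible.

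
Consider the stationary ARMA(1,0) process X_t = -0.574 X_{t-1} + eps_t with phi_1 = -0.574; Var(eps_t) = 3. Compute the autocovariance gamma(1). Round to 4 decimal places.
\gamma(1) = -2.5681

Multiply the model equation by X_{t-k} and take expectations. With theta_0 = psi_0 = 1 and psi_j the MA(infinity) weights, this gives
  gamma(k) - sum_i phi_i gamma(k-i) = c_k,
  c_k = sigma^2 * sum_{j=k..q} theta_j psi_{j-k}   (c_k = 0 for k > q),
using gamma(-m) = gamma(m).
Pure AR (q = 0): c_0 = sigma^2 = 3, c_k = 0 for k >= 1.
Equations for k = 0 and k = 1 (AR order 1):
  gamma(0) = phi_1 gamma(1) + c_0
  gamma(1) = phi_1 gamma(0) + c_1
Substituting the second into the first: gamma(0) (1 - phi_1^2) = c_0 + phi_1 c_1, so
  gamma(0) = c_0 / (1 - phi_1^2) = 3 / (1 - (-0.574)^2) = 3 / 0.670524 = 4.474113.
  gamma(1) = phi_1 gamma(0) = (-0.574)(4.474113) = -2.568141.
Therefore gamma(1) = -2.5681 (to 4 decimal places).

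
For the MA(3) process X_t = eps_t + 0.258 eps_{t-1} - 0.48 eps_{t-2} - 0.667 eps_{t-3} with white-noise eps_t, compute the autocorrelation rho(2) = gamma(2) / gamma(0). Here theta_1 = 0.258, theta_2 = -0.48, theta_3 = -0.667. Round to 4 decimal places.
\rho(2) = -0.3744

For an MA(q) process with theta_0 = 1, the autocovariance is
  gamma(k) = sigma^2 * sum_{i=0..q-k} theta_i * theta_{i+k},
and rho(k) = gamma(k) / gamma(0). Sigma^2 cancels.
  numerator   = (1)*(-0.48) + (0.258)*(-0.667) = -0.652086.
  denominator = (1)^2 + (0.258)^2 + (-0.48)^2 + (-0.667)^2 = 1.741853.
  rho(2) = -0.652086 / 1.741853 = -0.3744.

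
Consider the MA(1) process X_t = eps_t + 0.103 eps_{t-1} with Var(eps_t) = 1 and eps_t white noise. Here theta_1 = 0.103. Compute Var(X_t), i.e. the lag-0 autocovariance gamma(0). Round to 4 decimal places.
\gamma(0) = 1.0106

For an MA(q) process X_t = eps_t + sum_i theta_i eps_{t-i} with
Var(eps_t) = sigma^2, the variance is
  gamma(0) = sigma^2 * (1 + sum_i theta_i^2).
  sum_i theta_i^2 = (0.103)^2 = 0.010609.
  gamma(0) = 1 * (1 + 0.010609) = 1 * 1.010609 = 1.010609, which rounds to 1.0106.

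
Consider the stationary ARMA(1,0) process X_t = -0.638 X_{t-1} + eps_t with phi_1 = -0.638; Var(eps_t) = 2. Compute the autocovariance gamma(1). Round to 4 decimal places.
\gamma(1) = -2.1519

Multiply the model equation by X_{t-k} and take expectations. With theta_0 = psi_0 = 1 and psi_j the MA(infinity) weights, this gives
  gamma(k) - sum_i phi_i gamma(k-i) = c_k,
  c_k = sigma^2 * sum_{j=k..q} theta_j psi_{j-k}   (c_k = 0 for k > q),
using gamma(-m) = gamma(m).
Pure AR (q = 0): c_0 = sigma^2 = 2, c_k = 0 for k >= 1.
Equations for k = 0 and k = 1 (AR order 1):
  gamma(0) = phi_1 gamma(1) + c_0
  gamma(1) = phi_1 gamma(0) + c_1
Substituting the second into the first: gamma(0) (1 - phi_1^2) = c_0 + phi_1 c_1, so
  gamma(0) = c_0 / (1 - phi_1^2) = 2 / (1 - (-0.638)^2) = 2 / 0.592956 = 3.372932.
  gamma(1) = phi_1 gamma(0) = (-0.638)(3.372932) = -2.15193.
Therefore gamma(1) = -2.1519 (to 4 decimal places).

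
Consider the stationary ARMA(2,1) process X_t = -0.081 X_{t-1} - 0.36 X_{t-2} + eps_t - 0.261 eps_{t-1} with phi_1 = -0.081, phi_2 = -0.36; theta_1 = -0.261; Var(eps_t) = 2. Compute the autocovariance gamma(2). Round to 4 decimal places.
\gamma(2) = -0.8692

Multiply the model equation by X_{t-k} and take expectations. With theta_0 = psi_0 = 1 and psi_j the MA(infinity) weights, this gives
  gamma(k) - sum_i phi_i gamma(k-i) = c_k,
  c_k = sigma^2 * sum_{j=k..q} theta_j psi_{j-k}   (c_k = 0 for k > q),
using gamma(-m) = gamma(m).
psi-weights needed (psi_j = theta_j + sum_i phi_i psi_{j-i}):
  psi_1 = theta_1 + phi_1 = -0.261 + (-0.081) = -0.342
Right-hand sides:
  c_0 = sigma^2 (1 + theta_1 psi_1) = 2 * (1 + (-0.261)(-0.342)) = 2 * 1.089262 = 2.178524
  c_1 = sigma^2 theta_1 = 2 * (-0.261) = -0.522
  c_2 = 0
Equations for k = 0, 1, 2 (AR order 2, c_2 = 0):
  (E0) gamma(0) = phi_1 gamma(1) + phi_2 gamma(2) + c_0
  (E1) gamma(1) = phi_1 gamma(0) + phi_2 gamma(1) + c_1
  (E2) gamma(2) = phi_1 gamma(1) + phi_2 gamma(0)
From (E1): gamma(1) = A gamma(0) + B with
  A = phi_1 / (1 - phi_2) = -0.081 / 1.36 = -0.059559,   B = c_1 / (1 - phi_2) = -0.522 / 1.36 = -0.383824.
Insert (E2) into (E0): gamma(0) (1 - phi_2^2) = phi_1 (1 + phi_2) gamma(1) + c_0.
  phi_1 (1 + phi_2) = (-0.081)(0.64) = -0.05184,   1 - phi_2^2 = 0.8704.
Replace gamma(1) by A gamma(0) + B and collect gamma(0):
  gamma(0) [0.8704 - (-0.05184)(-0.059559)] = (-0.05184)(-0.383824) + 2.178524
  gamma(0) * 0.867312 = 2.198421
  gamma(0) = 2.198421 / 0.867312 = 2.534751.
  gamma(1) = A gamma(0) + B = (-0.059559)(2.534751) + (-0.383824) = -0.53479.
  gamma(2) = phi_1 gamma(1) + phi_2 gamma(0) = (-0.081)(-0.53479) + (-0.36)(2.534751) = -0.869192.
Therefore gamma(2) = -0.8692 (to 4 decimal places).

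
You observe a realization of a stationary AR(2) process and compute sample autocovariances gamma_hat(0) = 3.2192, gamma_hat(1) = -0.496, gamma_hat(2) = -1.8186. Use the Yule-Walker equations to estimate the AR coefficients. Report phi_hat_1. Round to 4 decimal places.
\hat\phi_{1} = -0.2470

The Yule-Walker equations for an AR(p) process read, in matrix form,
  Gamma_p phi = r_p,   with   (Gamma_p)_{ij} = gamma(|i - j|),
                       (r_p)_i = gamma(i),   i,j = 1..p.
Substitute the sample gammas (Toeplitz matrix and right-hand side of size 2):
  Gamma_p = [[3.2192, -0.496], [-0.496, 3.2192]]
  r_p     = [-0.496, -1.8186]
Written out:
  3.2192 phi_1 - 0.496 phi_2 = -0.496
  -0.496 phi_1 + 3.2192 phi_2 = -1.8186
Solve by Cramer's rule:
  det = gamma(0)^2 - gamma(1)^2 = (3.2192)^2 - (-0.496)^2 = 10.36324864 - 0.246016 = 10.11723264
  phi_hat_1 = [gamma(1) gamma(0) - gamma(1) gamma(2)] / det = [(-0.496)(3.2192) - (-0.496)(-1.8186)] / 10.11723264 = -2.4987488 / 10.11723264 = -0.247
  phi_hat_2 = [gamma(0) gamma(2) - gamma(1)^2] / det = [(3.2192)(-1.8186) - (-0.496)^2] / 10.11723264 = -6.10045312 / 10.11723264 = -0.603
So phi_hat = [-0.2470, -0.6030].
Therefore phi_hat_1 = -0.2470.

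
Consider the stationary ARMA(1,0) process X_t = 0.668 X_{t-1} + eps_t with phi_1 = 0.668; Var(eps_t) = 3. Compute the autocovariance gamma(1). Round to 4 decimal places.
\gamma(1) = 3.6188

Multiply the model equation by X_{t-k} and take expectations. With theta_0 = psi_0 = 1 and psi_j the MA(infinity) weights, this gives
  gamma(k) - sum_i phi_i gamma(k-i) = c_k,
  c_k = sigma^2 * sum_{j=k..q} theta_j psi_{j-k}   (c_k = 0 for k > q),
using gamma(-m) = gamma(m).
Pure AR (q = 0): c_0 = sigma^2 = 3, c_k = 0 for k >= 1.
Equations for k = 0 and k = 1 (AR order 1):
  gamma(0) = phi_1 gamma(1) + c_0
  gamma(1) = phi_1 gamma(0) + c_1
Substituting the second into the first: gamma(0) (1 - phi_1^2) = c_0 + phi_1 c_1, so
  gamma(0) = c_0 / (1 - phi_1^2) = 3 / (1 - (0.668)^2) = 3 / 0.553776 = 5.417353.
  gamma(1) = phi_1 gamma(0) = (0.668)(5.417353) = 3.618792.
Therefore gamma(1) = 3.6188 (to 4 decimal places).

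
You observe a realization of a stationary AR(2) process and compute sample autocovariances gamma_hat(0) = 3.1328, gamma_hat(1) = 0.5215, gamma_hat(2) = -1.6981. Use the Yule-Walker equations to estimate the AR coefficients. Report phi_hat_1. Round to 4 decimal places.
\hat\phi_{1} = 0.2640

The Yule-Walker equations for an AR(p) process read, in matrix form,
  Gamma_p phi = r_p,   with   (Gamma_p)_{ij} = gamma(|i - j|),
                       (r_p)_i = gamma(i),   i,j = 1..p.
Substitute the sample gammas (Toeplitz matrix and right-hand side of size 2):
  Gamma_p = [[3.1328, 0.5215], [0.5215, 3.1328]]
  r_p     = [0.5215, -1.6981]
Written out:
  3.1328 phi_1 + 0.5215 phi_2 = 0.5215
  0.5215 phi_1 + 3.1328 phi_2 = -1.6981
Solve by Cramer's rule:
  det = gamma(0)^2 - gamma(1)^2 = (3.1328)^2 - (0.5215)^2 = 9.81443584 - 0.27196225 = 9.54247359
  phi_hat_1 = [gamma(1) gamma(0) - gamma(1) gamma(2)] / det = [(0.5215)(3.1328) - (0.5215)(-1.6981)] / 9.54247359 = 2.51931435 / 9.54247359 = 0.264
  phi_hat_2 = [gamma(0) gamma(2) - gamma(1)^2] / det = [(3.1328)(-1.6981) - (0.5215)^2] / 9.54247359 = -5.59176993 / 9.54247359 = -0.586
So phi_hat = [0.2640, -0.5860].
Therefore phi_hat_1 = 0.2640.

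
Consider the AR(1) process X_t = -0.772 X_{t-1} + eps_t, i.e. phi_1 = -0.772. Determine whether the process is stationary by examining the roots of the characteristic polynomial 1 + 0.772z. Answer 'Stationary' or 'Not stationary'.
\text{Stationary}

The AR(p) characteristic polynomial is P(z) = 1 + 0.772z.
Stationarity requires all roots to lie outside the unit circle, i.e. |z| > 1 for every root.
This is linear in z: 1 + (0.772) z = 0  =>  z = -1/(0.772) = -1.295337,  |z| = 1.295337.
Moduli of all roots: 1.2953.
All moduli strictly greater than 1? Yes.
Verdict: Stationary.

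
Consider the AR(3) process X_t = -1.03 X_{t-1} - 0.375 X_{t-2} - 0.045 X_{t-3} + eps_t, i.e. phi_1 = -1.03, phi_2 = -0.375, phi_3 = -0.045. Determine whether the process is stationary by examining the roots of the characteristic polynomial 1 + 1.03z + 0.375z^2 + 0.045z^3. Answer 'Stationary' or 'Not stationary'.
\text{Stationary}

The AR(p) characteristic polynomial is P(z) = 1 + 1.03z + 0.375z^2 + 0.045z^3.
Stationarity requires all roots to lie outside the unit circle, i.e. |z| > 1 for every root.
Degree 3: look for a simple real root z0 first, then factor out (1 - z/z0) and solve the remaining quadratic.
Testing z0 = -4: P(-4) = 1 + (1.03)(-4) + (0.375)(-4)^2 + (0.045)(-4)^3
  = 1 + (-4.12) + (6) + (-2.88) = 0.  So z_0 = -4 is a root, |z_0| = 4.
Divide out the factor (1 + 0.25 z) = (1 - z/z0) (since 1/z0 = -0.25):
  P(z) = (1 + 0.25 z)(1 + (0.78) z + (0.18) z^2)
  [check: z-coef 0.78 - (-0.25) = 1.03; z^2-coef 0.18 - (-0.25)(0.78) = 0.375; z^3-coef -(-0.25)(0.18) = 0.045.]
Remaining roots from the quadratic factor 1 + (0.78) z + (0.18) z^2:
  Set 1 + (0.78) z + (0.18) z^2 = 0, i.e. a z^2 + b z + c = 0 with a = 0.18, b = 0.78, c = 1.
  Discriminant D = b^2 - 4ac = (0.78)^2 - 4*(0.18)*1 = 0.6084 - (0.72) = -0.1116.
  D < 0, so the roots are the complex-conjugate pair z = (-b +/- i sqrt(-D)) / (2a) = -2.1667 +/- 0.928i.
  For a conjugate pair |z|^2 = z * conj(z) = (product of roots) = c/a = 1/(0.18) = 5.555556, so |z| = sqrt(5.555556) = 2.357 for both roots.
Moduli of all roots: 4.0000, 2.3570, 2.3570.
All moduli strictly greater than 1? Yes.
Verdict: Stationary.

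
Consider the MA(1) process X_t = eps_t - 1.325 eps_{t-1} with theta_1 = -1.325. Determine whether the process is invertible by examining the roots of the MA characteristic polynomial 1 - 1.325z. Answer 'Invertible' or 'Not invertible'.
\text{Not invertible}

The MA(q) characteristic polynomial is P(z) = 1 - 1.325z.
Invertibility requires all roots to lie outside the unit circle, i.e. |z| > 1 for every root.
This is linear in z: 1 + (-1.325) z = 0  =>  z = -1/(-1.325) = 0.754717,  |z| = 0.754717.
Moduli of all roots: 0.7547.
All moduli strictly greater than 1? No.
Verdict: Not invertible.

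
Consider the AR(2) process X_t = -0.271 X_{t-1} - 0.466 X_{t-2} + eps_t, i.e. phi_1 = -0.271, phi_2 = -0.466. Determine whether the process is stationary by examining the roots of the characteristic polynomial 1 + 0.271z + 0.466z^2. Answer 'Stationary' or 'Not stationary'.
\text{Stationary}

The AR(p) characteristic polynomial is P(z) = 1 + 0.271z + 0.466z^2.
Stationarity requires all roots to lie outside the unit circle, i.e. |z| > 1 for every root.
Set 1 + (0.271) z + (0.466) z^2 = 0, i.e. a z^2 + b z + c = 0 with a = 0.466, b = 0.271, c = 1.
Discriminant D = b^2 - 4ac = (0.271)^2 - 4*(0.466)*1 = 0.073441 - (1.864) = -1.790559.
D < 0, so the roots are the complex-conjugate pair z = (-b +/- i sqrt(-D)) / (2a) = -0.2908 +/- 1.4357i.
For a conjugate pair |z|^2 = z * conj(z) = (product of roots) = c/a = 1/(0.466) = 2.145923, so |z| = sqrt(2.145923) = 1.4649 for both roots.
Moduli of all roots: 1.4649, 1.4649.
All moduli strictly greater than 1? Yes.
Verdict: Stationary.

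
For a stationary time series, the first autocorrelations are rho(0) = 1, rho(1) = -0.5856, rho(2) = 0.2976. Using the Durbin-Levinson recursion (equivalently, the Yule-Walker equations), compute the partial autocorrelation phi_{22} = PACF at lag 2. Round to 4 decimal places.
\phi_{22} = -0.0690

The PACF at lag k is phi_{kk}, the last component of the solution
to the Yule-Walker system G_k phi = r_k where
  (G_k)_{ij} = rho(|i - j|), (r_k)_i = rho(i), i,j = 1..k.
Equivalently, Durbin-Levinson gives phi_{kk} iteratively:
  phi_{11} = rho(1)
  phi_{kk} = [rho(k) - sum_{j=1..k-1} phi_{k-1,j} rho(k-j)]
            / [1 - sum_{j=1..k-1} phi_{k-1,j} rho(j)],
  phi_{k,j} = phi_{k-1,j} - phi_{kk} phi_{k-1,k-j},  j = 1..k-1.
Step k = 1:
  phi_11 = rho(1) = -0.5856.
Step k = 2:
  phi_22 = [rho(2) - phi_11 rho(1)] / [1 - phi_11 rho(1)] = [0.2976 - (-0.5856)(-0.5856)] / [1 - (-0.5856)(-0.5856)]
         = -0.04532736 / 0.65707264 = -0.069.
Therefore phi_{22} = -0.0690.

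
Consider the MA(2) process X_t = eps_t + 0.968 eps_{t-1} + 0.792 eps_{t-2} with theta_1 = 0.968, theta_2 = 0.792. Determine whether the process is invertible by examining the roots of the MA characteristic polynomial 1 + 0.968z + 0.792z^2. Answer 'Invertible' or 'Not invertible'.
\text{Invertible}

The MA(q) characteristic polynomial is P(z) = 1 + 0.968z + 0.792z^2.
Invertibility requires all roots to lie outside the unit circle, i.e. |z| > 1 for every root.
Set 1 + (0.968) z + (0.792) z^2 = 0, i.e. a z^2 + b z + c = 0 with a = 0.792, b = 0.968, c = 1.
Discriminant D = b^2 - 4ac = (0.968)^2 - 4*(0.792)*1 = 0.937024 - (3.168) = -2.230976.
D < 0, so the roots are the complex-conjugate pair z = (-b +/- i sqrt(-D)) / (2a) = -0.6111 +/- 0.943i.
For a conjugate pair |z|^2 = z * conj(z) = (product of roots) = c/a = 1/(0.792) = 1.262626, so |z| = sqrt(1.262626) = 1.1237 for both roots.
Moduli of all roots: 1.1237, 1.1237.
All moduli strictly greater than 1? Yes.
Verdict: Invertible.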